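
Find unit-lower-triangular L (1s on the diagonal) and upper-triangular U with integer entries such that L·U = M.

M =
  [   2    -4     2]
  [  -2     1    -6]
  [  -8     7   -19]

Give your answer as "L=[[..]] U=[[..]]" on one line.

L=[[1,0,0],[-1,1,0],[-4,3,1]] U=[[2,-4,2],[0,-3,-4],[0,0,1]]

  R1 -= -1·R0 → [0,-3,-4]
  R2 -= -4·R0 → [0,-9,-11]
  R2 -= 3·R1 → [0,0,1]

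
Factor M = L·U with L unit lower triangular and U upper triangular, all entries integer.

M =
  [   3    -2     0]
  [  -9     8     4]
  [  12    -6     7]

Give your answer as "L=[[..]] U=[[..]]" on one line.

L=[[1,0,0],[-3,1,0],[4,1,1]] U=[[3,-2,0],[0,2,4],[0,0,3]]

  R1 -= -3·R0 → [0,2,4]
  R2 -= 4·R0 → [0,2,7]
  R2 -= 1·R1 → [0,0,3]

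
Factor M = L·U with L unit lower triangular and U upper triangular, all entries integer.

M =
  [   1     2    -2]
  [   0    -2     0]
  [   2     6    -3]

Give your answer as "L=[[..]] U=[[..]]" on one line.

  R1 -= 0·R0 → [0,-2,0]
  R2 -= 2·R0 → [0,2,1]
  R2 -= -1·R1 → [0,0,1]

L=[[1,0,0],[0,1,0],[2,-1,1]] U=[[1,2,-2],[0,-2,0],[0,0,1]]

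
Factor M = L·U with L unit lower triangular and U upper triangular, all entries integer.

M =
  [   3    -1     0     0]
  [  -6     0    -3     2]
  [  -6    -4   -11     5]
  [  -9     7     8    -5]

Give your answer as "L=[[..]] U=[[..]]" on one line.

L=[[1,0,0,0],[-2,1,0,0],[-2,3,1,0],[-3,-2,-1,1]] U=[[3,-1,0,0],[0,-2,-3,2],[0,0,-2,-1],[0,0,0,-2]]

  row1 -= -2·row0 → [0,-2,-3,2]
  row2 -= -2·row0 → [0,-6,-11,5]
  row3 -= -3·row0 → [0,4,8,-5]
  row2 -= 3·row1 → [0,0,-2,-1]
  row3 -= -2·row1 → [0,0,2,-1]
  row3 -= -1·row2 → [0,0,0,-2]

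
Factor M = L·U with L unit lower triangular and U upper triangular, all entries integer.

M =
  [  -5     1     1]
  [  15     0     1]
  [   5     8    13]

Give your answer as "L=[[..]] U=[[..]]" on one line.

  row1 -= -3·row0 → [0,3,4]
  row2 -= -1·row0 → [0,9,14]
  row2 -= 3·row1 → [0,0,2]

L=[[1,0,0],[-3,1,0],[-1,3,1]] U=[[-5,1,1],[0,3,4],[0,0,2]]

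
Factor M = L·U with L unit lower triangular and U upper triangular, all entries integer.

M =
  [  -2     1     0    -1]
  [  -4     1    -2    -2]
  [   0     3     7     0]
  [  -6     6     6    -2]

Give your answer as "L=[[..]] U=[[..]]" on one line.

  row1 -= 2·row0 → [0,-1,-2,0]
  row2 -= 0·row0 → [0,3,7,0]
  row3 -= 3·row0 → [0,3,6,1]
  row2 -= -3·row1 → [0,0,1,0]
  row3 -= -3·row1 → [0,0,0,1]
  row3 -= 0·row2 → [0,0,0,1]

L=[[1,0,0,0],[2,1,0,0],[0,-3,1,0],[3,-3,0,1]] U=[[-2,1,0,-1],[0,-1,-2,0],[0,0,1,0],[0,0,0,1]]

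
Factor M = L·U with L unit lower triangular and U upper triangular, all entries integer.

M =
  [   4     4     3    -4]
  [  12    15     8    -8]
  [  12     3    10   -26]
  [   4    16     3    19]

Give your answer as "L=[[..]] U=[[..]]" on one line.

L=[[1,0,0,0],[3,1,0,0],[3,-3,1,0],[1,4,-2,1]] U=[[4,4,3,-4],[0,3,-1,4],[0,0,-2,-2],[0,0,0,3]]

  r1 -= 3·r0 → [0,3,-1,4]
  r2 -= 3·r0 → [0,-9,1,-14]
  r3 -= 1·r0 → [0,12,0,23]
  r2 -= -3·r1 → [0,0,-2,-2]
  r3 -= 4·r1 → [0,0,4,7]
  r3 -= -2·r2 → [0,0,0,3]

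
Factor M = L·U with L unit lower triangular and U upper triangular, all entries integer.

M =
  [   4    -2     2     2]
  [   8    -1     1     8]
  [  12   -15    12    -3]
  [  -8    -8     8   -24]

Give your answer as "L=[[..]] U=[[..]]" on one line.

  row1 -= 2·row0 → [0,3,-3,4]
  row2 -= 3·row0 → [0,-9,6,-9]
  row3 -= -2·row0 → [0,-12,12,-20]
  row2 -= -3·row1 → [0,0,-3,3]
  row3 -= -4·row1 → [0,0,0,-4]
  row3 -= 0·row2 → [0,0,0,-4]

L=[[1,0,0,0],[2,1,0,0],[3,-3,1,0],[-2,-4,0,1]] U=[[4,-2,2,2],[0,3,-3,4],[0,0,-3,3],[0,0,0,-4]]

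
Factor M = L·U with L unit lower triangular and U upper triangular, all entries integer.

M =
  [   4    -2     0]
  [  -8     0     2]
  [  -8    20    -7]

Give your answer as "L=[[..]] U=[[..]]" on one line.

L=[[1,0,0],[-2,1,0],[-2,-4,1]] U=[[4,-2,0],[0,-4,2],[0,0,1]]

  r1 -= -2·r0 → [0,-4,2]
  r2 -= -2·r0 → [0,16,-7]
  r2 -= -4·r1 → [0,0,1]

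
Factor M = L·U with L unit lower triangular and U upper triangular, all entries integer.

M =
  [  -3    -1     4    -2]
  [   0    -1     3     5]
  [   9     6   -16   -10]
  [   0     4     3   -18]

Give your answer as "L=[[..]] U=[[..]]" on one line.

  r1 -= 0·r0 → [0,-1,3,5]
  r2 -= -3·r0 → [0,3,-4,-16]
  r3 -= 0·r0 → [0,4,3,-18]
  r2 -= -3·r1 → [0,0,5,-1]
  r3 -= -4·r1 → [0,0,15,2]
  r3 -= 3·r2 → [0,0,0,5]

L=[[1,0,0,0],[0,1,0,0],[-3,-3,1,0],[0,-4,3,1]] U=[[-3,-1,4,-2],[0,-1,3,5],[0,0,5,-1],[0,0,0,5]]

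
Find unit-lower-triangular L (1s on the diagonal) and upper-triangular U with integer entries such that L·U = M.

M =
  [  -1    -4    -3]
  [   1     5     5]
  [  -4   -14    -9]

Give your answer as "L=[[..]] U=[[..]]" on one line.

L=[[1,0,0],[-1,1,0],[4,2,1]] U=[[-1,-4,-3],[0,1,2],[0,0,-1]]

  R1 -= -1·R0 → [0,1,2]
  R2 -= 4·R0 → [0,2,3]
  R2 -= 2·R1 → [0,0,-1]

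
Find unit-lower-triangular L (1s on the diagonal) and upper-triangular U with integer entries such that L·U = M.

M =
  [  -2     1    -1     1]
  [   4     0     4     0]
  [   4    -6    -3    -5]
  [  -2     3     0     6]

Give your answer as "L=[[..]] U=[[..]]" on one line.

L=[[1,0,0,0],[-2,1,0,0],[-2,-2,1,0],[1,1,1,1]] U=[[-2,1,-1,1],[0,2,2,2],[0,0,-1,1],[0,0,0,2]]

  R1 -= -2·R0 → [0,2,2,2]
  R2 -= -2·R0 → [0,-4,-5,-3]
  R3 -= 1·R0 → [0,2,1,5]
  R2 -= -2·R1 → [0,0,-1,1]
  R3 -= 1·R1 → [0,0,-1,3]
  R3 -= 1·R2 → [0,0,0,2]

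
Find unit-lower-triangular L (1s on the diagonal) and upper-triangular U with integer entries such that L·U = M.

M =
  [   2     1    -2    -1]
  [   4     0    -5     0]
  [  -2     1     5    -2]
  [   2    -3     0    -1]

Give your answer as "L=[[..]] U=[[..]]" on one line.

  row1 -= 2·row0 → [0,-2,-1,2]
  row2 -= -1·row0 → [0,2,3,-3]
  row3 -= 1·row0 → [0,-4,2,0]
  row2 -= -1·row1 → [0,0,2,-1]
  row3 -= 2·row1 → [0,0,4,-4]
  row3 -= 2·row2 → [0,0,0,-2]

L=[[1,0,0,0],[2,1,0,0],[-1,-1,1,0],[1,2,2,1]] U=[[2,1,-2,-1],[0,-2,-1,2],[0,0,2,-1],[0,0,0,-2]]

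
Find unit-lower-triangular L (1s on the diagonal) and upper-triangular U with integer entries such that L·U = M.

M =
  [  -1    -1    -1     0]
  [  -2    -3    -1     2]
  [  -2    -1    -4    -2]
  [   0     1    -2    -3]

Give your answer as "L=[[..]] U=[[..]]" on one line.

  r1 -= 2·r0 → [0,-1,1,2]
  r2 -= 2·r0 → [0,1,-2,-2]
  r3 -= 0·r0 → [0,1,-2,-3]
  r2 -= -1·r1 → [0,0,-1,0]
  r3 -= -1·r1 → [0,0,-1,-1]
  r3 -= 1·r2 → [0,0,0,-1]

L=[[1,0,0,0],[2,1,0,0],[2,-1,1,0],[0,-1,1,1]] U=[[-1,-1,-1,0],[0,-1,1,2],[0,0,-1,0],[0,0,0,-1]]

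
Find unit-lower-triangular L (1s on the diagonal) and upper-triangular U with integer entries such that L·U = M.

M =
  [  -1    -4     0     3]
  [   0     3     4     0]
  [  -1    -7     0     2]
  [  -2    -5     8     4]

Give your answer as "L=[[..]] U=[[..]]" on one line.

L=[[1,0,0,0],[0,1,0,0],[1,-1,1,0],[2,1,1,1]] U=[[-1,-4,0,3],[0,3,4,0],[0,0,4,-1],[0,0,0,-1]]

  r1 -= 0·r0 → [0,3,4,0]
  r2 -= 1·r0 → [0,-3,0,-1]
  r3 -= 2·r0 → [0,3,8,-2]
  r2 -= -1·r1 → [0,0,4,-1]
  r3 -= 1·r1 → [0,0,4,-2]
  r3 -= 1·r2 → [0,0,0,-1]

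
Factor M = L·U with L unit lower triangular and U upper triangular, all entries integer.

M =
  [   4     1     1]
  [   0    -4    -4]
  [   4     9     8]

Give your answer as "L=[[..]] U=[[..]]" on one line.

L=[[1,0,0],[0,1,0],[1,-2,1]] U=[[4,1,1],[0,-4,-4],[0,0,-1]]

  r1 -= 0·r0 → [0,-4,-4]
  r2 -= 1·r0 → [0,8,7]
  r2 -= -2·r1 → [0,0,-1]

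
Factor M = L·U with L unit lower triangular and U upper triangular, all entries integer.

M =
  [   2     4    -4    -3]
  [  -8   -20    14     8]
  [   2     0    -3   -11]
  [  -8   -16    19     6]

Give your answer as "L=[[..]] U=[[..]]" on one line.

  r1 -= -4·r0 → [0,-4,-2,-4]
  r2 -= 1·r0 → [0,-4,1,-8]
  r3 -= -4·r0 → [0,0,3,-6]
  r2 -= 1·r1 → [0,0,3,-4]
  r3 -= 0·r1 → [0,0,3,-6]
  r3 -= 1·r2 → [0,0,0,-2]

L=[[1,0,0,0],[-4,1,0,0],[1,1,1,0],[-4,0,1,1]] U=[[2,4,-4,-3],[0,-4,-2,-4],[0,0,3,-4],[0,0,0,-2]]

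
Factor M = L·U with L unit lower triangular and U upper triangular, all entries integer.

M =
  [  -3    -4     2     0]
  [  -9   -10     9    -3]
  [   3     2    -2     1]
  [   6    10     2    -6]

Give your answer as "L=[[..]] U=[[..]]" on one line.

  r1 -= 3·r0 → [0,2,3,-3]
  r2 -= -1·r0 → [0,-2,0,1]
  r3 -= -2·r0 → [0,2,6,-6]
  r2 -= -1·r1 → [0,0,3,-2]
  r3 -= 1·r1 → [0,0,3,-3]
  r3 -= 1·r2 → [0,0,0,-1]

L=[[1,0,0,0],[3,1,0,0],[-1,-1,1,0],[-2,1,1,1]] U=[[-3,-4,2,0],[0,2,3,-3],[0,0,3,-2],[0,0,0,-1]]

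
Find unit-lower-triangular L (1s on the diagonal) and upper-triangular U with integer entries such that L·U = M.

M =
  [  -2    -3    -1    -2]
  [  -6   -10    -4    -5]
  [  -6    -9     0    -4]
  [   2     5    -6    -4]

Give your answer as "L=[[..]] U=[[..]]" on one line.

  r1 -= 3·r0 → [0,-1,-1,1]
  r2 -= 3·r0 → [0,0,3,2]
  r3 -= -1·r0 → [0,2,-7,-6]
  r2 -= 0·r1 → [0,0,3,2]
  r3 -= -2·r1 → [0,0,-9,-4]
  r3 -= -3·r2 → [0,0,0,2]

L=[[1,0,0,0],[3,1,0,0],[3,0,1,0],[-1,-2,-3,1]] U=[[-2,-3,-1,-2],[0,-1,-1,1],[0,0,3,2],[0,0,0,2]]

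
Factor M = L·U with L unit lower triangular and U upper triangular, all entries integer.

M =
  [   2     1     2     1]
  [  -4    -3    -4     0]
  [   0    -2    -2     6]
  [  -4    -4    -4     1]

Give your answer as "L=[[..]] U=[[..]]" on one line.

  R1 -= -2·R0 → [0,-1,0,2]
  R2 -= 0·R0 → [0,-2,-2,6]
  R3 -= -2·R0 → [0,-2,0,3]
  R2 -= 2·R1 → [0,0,-2,2]
  R3 -= 2·R1 → [0,0,0,-1]
  R3 -= 0·R2 → [0,0,0,-1]

L=[[1,0,0,0],[-2,1,0,0],[0,2,1,0],[-2,2,0,1]] U=[[2,1,2,1],[0,-1,0,2],[0,0,-2,2],[0,0,0,-1]]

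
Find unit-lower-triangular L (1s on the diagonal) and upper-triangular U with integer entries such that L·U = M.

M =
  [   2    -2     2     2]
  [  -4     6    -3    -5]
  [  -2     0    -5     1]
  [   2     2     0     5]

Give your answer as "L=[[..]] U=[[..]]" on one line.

  R1 -= -2·R0 → [0,2,1,-1]
  R2 -= -1·R0 → [0,-2,-3,3]
  R3 -= 1·R0 → [0,4,-2,3]
  R2 -= -1·R1 → [0,0,-2,2]
  R3 -= 2·R1 → [0,0,-4,5]
  R3 -= 2·R2 → [0,0,0,1]

L=[[1,0,0,0],[-2,1,0,0],[-1,-1,1,0],[1,2,2,1]] U=[[2,-2,2,2],[0,2,1,-1],[0,0,-2,2],[0,0,0,1]]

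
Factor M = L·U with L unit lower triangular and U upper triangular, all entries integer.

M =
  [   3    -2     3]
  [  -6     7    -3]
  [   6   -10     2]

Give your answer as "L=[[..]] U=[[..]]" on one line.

  R1 -= -2·R0 → [0,3,3]
  R2 -= 2·R0 → [0,-6,-4]
  R2 -= -2·R1 → [0,0,2]

L=[[1,0,0],[-2,1,0],[2,-2,1]] U=[[3,-2,3],[0,3,3],[0,0,2]]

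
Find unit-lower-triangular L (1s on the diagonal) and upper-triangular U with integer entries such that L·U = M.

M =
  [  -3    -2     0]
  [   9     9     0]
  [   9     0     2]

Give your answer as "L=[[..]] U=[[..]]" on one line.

  r1 -= -3·r0 → [0,3,0]
  r2 -= -3·r0 → [0,-6,2]
  r2 -= -2·r1 → [0,0,2]

L=[[1,0,0],[-3,1,0],[-3,-2,1]] U=[[-3,-2,0],[0,3,0],[0,0,2]]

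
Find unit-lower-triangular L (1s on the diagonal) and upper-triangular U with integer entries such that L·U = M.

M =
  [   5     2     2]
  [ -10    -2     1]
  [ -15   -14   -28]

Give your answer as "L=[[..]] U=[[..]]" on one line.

L=[[1,0,0],[-2,1,0],[-3,-4,1]] U=[[5,2,2],[0,2,5],[0,0,-2]]

  R1 -= -2·R0 → [0,2,5]
  R2 -= -3·R0 → [0,-8,-22]
  R2 -= -4·R1 → [0,0,-2]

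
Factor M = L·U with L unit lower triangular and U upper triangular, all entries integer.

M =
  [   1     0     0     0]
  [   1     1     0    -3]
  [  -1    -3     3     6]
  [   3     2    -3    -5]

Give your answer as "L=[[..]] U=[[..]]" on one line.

L=[[1,0,0,0],[1,1,0,0],[-1,-3,1,0],[3,2,-1,1]] U=[[1,0,0,0],[0,1,0,-3],[0,0,3,-3],[0,0,0,-2]]

  R1 -= 1·R0 → [0,1,0,-3]
  R2 -= -1·R0 → [0,-3,3,6]
  R3 -= 3·R0 → [0,2,-3,-5]
  R2 -= -3·R1 → [0,0,3,-3]
  R3 -= 2·R1 → [0,0,-3,1]
  R3 -= -1·R2 → [0,0,0,-2]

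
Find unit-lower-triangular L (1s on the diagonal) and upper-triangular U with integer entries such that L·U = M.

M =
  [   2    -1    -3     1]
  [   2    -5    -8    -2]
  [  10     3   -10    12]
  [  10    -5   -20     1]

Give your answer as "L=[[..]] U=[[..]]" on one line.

  r1 -= 1·r0 → [0,-4,-5,-3]
  r2 -= 5·r0 → [0,8,5,7]
  r3 -= 5·r0 → [0,0,-5,-4]
  r2 -= -2·r1 → [0,0,-5,1]
  r3 -= 0·r1 → [0,0,-5,-4]
  r3 -= 1·r2 → [0,0,0,-5]

L=[[1,0,0,0],[1,1,0,0],[5,-2,1,0],[5,0,1,1]] U=[[2,-1,-3,1],[0,-4,-5,-3],[0,0,-5,1],[0,0,0,-5]]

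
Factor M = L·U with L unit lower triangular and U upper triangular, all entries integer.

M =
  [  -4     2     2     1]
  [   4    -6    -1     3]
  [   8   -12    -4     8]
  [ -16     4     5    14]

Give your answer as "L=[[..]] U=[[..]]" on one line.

L=[[1,0,0,0],[-1,1,0,0],[-2,2,1,0],[4,1,2,1]] U=[[-4,2,2,1],[0,-4,1,4],[0,0,-2,2],[0,0,0,2]]

  r1 -= -1·r0 → [0,-4,1,4]
  r2 -= -2·r0 → [0,-8,0,10]
  r3 -= 4·r0 → [0,-4,-3,10]
  r2 -= 2·r1 → [0,0,-2,2]
  r3 -= 1·r1 → [0,0,-4,6]
  r3 -= 2·r2 → [0,0,0,2]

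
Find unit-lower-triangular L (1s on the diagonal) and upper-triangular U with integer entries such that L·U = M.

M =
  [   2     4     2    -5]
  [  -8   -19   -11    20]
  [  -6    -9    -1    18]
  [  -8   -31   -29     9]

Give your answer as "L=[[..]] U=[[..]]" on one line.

L=[[1,0,0,0],[-4,1,0,0],[-3,-1,1,0],[-4,5,-3,1]] U=[[2,4,2,-5],[0,-3,-3,0],[0,0,2,3],[0,0,0,-2]]

  r1 -= -4·r0 → [0,-3,-3,0]
  r2 -= -3·r0 → [0,3,5,3]
  r3 -= -4·r0 → [0,-15,-21,-11]
  r2 -= -1·r1 → [0,0,2,3]
  r3 -= 5·r1 → [0,0,-6,-11]
  r3 -= -3·r2 → [0,0,0,-2]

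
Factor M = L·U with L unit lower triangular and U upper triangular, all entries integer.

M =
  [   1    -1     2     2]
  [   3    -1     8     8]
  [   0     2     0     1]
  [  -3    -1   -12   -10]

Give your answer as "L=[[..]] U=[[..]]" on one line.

  r1 -= 3·r0 → [0,2,2,2]
  r2 -= 0·r0 → [0,2,0,1]
  r3 -= -3·r0 → [0,-4,-6,-4]
  r2 -= 1·r1 → [0,0,-2,-1]
  r3 -= -2·r1 → [0,0,-2,0]
  r3 -= 1·r2 → [0,0,0,1]

L=[[1,0,0,0],[3,1,0,0],[0,1,1,0],[-3,-2,1,1]] U=[[1,-1,2,2],[0,2,2,2],[0,0,-2,-1],[0,0,0,1]]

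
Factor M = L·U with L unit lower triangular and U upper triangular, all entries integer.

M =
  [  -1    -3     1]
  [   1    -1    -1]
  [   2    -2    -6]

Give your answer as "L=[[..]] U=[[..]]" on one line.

  R1 -= -1·R0 → [0,-4,0]
  R2 -= -2·R0 → [0,-8,-4]
  R2 -= 2·R1 → [0,0,-4]

L=[[1,0,0],[-1,1,0],[-2,2,1]] U=[[-1,-3,1],[0,-4,0],[0,0,-4]]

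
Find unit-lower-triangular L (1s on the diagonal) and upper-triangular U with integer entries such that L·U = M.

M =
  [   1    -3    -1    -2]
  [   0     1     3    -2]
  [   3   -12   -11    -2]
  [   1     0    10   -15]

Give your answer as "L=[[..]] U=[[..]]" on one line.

L=[[1,0,0,0],[0,1,0,0],[3,-3,1,0],[1,3,2,1]] U=[[1,-3,-1,-2],[0,1,3,-2],[0,0,1,-2],[0,0,0,-3]]

  row1 -= 0·row0 → [0,1,3,-2]
  row2 -= 3·row0 → [0,-3,-8,4]
  row3 -= 1·row0 → [0,3,11,-13]
  row2 -= -3·row1 → [0,0,1,-2]
  row3 -= 3·row1 → [0,0,2,-7]
  row3 -= 2·row2 → [0,0,0,-3]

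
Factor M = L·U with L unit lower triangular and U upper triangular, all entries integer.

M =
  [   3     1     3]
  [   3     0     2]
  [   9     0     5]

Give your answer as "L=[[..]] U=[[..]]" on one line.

  r1 -= 1·r0 → [0,-1,-1]
  r2 -= 3·r0 → [0,-3,-4]
  r2 -= 3·r1 → [0,0,-1]

L=[[1,0,0],[1,1,0],[3,3,1]] U=[[3,1,3],[0,-1,-1],[0,0,-1]]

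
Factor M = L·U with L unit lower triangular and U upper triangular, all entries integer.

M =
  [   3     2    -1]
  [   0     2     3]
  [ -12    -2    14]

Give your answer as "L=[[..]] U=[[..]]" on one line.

L=[[1,0,0],[0,1,0],[-4,3,1]] U=[[3,2,-1],[0,2,3],[0,0,1]]

  row1 -= 0·row0 → [0,2,3]
  row2 -= -4·row0 → [0,6,10]
  row2 -= 3·row1 → [0,0,1]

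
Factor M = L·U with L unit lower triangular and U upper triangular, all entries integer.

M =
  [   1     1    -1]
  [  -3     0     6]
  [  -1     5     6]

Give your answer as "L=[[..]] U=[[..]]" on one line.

L=[[1,0,0],[-3,1,0],[-1,2,1]] U=[[1,1,-1],[0,3,3],[0,0,-1]]

  row1 -= -3·row0 → [0,3,3]
  row2 -= -1·row0 → [0,6,5]
  row2 -= 2·row1 → [0,0,-1]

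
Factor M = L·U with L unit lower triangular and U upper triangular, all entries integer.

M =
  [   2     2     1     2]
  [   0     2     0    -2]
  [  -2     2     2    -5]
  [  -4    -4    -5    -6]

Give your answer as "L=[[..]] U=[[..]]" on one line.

L=[[1,0,0,0],[0,1,0,0],[-1,2,1,0],[-2,0,-1,1]] U=[[2,2,1,2],[0,2,0,-2],[0,0,3,1],[0,0,0,-1]]

  R1 -= 0·R0 → [0,2,0,-2]
  R2 -= -1·R0 → [0,4,3,-3]
  R3 -= -2·R0 → [0,0,-3,-2]
  R2 -= 2·R1 → [0,0,3,1]
  R3 -= 0·R1 → [0,0,-3,-2]
  R3 -= -1·R2 → [0,0,0,-1]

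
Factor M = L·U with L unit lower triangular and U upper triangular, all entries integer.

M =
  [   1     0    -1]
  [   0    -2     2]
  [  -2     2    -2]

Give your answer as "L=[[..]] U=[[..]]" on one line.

  row1 -= 0·row0 → [0,-2,2]
  row2 -= -2·row0 → [0,2,-4]
  row2 -= -1·row1 → [0,0,-2]

L=[[1,0,0],[0,1,0],[-2,-1,1]] U=[[1,0,-1],[0,-2,2],[0,0,-2]]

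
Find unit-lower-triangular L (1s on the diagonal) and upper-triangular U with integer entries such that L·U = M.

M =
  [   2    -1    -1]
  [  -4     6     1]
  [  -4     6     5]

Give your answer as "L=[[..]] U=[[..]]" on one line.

  r1 -= -2·r0 → [0,4,-1]
  r2 -= -2·r0 → [0,4,3]
  r2 -= 1·r1 → [0,0,4]

L=[[1,0,0],[-2,1,0],[-2,1,1]] U=[[2,-1,-1],[0,4,-1],[0,0,4]]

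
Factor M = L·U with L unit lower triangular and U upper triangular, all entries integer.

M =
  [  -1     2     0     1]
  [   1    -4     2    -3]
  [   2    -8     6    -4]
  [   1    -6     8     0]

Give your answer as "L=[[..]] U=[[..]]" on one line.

  r1 -= -1·r0 → [0,-2,2,-2]
  r2 -= -2·r0 → [0,-4,6,-2]
  r3 -= -1·r0 → [0,-4,8,1]
  r2 -= 2·r1 → [0,0,2,2]
  r3 -= 2·r1 → [0,0,4,5]
  r3 -= 2·r2 → [0,0,0,1]

L=[[1,0,0,0],[-1,1,0,0],[-2,2,1,0],[-1,2,2,1]] U=[[-1,2,0,1],[0,-2,2,-2],[0,0,2,2],[0,0,0,1]]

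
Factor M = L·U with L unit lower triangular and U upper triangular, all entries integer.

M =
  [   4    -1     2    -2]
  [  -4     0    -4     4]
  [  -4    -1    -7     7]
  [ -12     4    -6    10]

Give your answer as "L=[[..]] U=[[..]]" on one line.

L=[[1,0,0,0],[-1,1,0,0],[-1,2,1,0],[-3,-1,2,1]] U=[[4,-1,2,-2],[0,-1,-2,2],[0,0,-1,1],[0,0,0,4]]

  R1 -= -1·R0 → [0,-1,-2,2]
  R2 -= -1·R0 → [0,-2,-5,5]
  R3 -= -3·R0 → [0,1,0,4]
  R2 -= 2·R1 → [0,0,-1,1]
  R3 -= -1·R1 → [0,0,-2,6]
  R3 -= 2·R2 → [0,0,0,4]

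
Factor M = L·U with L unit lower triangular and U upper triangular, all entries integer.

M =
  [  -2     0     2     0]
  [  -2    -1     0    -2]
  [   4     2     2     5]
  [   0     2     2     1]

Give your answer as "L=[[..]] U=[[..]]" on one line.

L=[[1,0,0,0],[1,1,0,0],[-2,-2,1,0],[0,-2,-1,1]] U=[[-2,0,2,0],[0,-1,-2,-2],[0,0,2,1],[0,0,0,-2]]

  R1 -= 1·R0 → [0,-1,-2,-2]
  R2 -= -2·R0 → [0,2,6,5]
  R3 -= 0·R0 → [0,2,2,1]
  R2 -= -2·R1 → [0,0,2,1]
  R3 -= -2·R1 → [0,0,-2,-3]
  R3 -= -1·R2 → [0,0,0,-2]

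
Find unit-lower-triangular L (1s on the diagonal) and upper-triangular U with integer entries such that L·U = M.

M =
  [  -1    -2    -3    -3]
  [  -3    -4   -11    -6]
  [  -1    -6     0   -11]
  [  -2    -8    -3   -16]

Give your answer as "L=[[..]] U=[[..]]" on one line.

  R1 -= 3·R0 → [0,2,-2,3]
  R2 -= 1·R0 → [0,-4,3,-8]
  R3 -= 2·R0 → [0,-4,3,-10]
  R2 -= -2·R1 → [0,0,-1,-2]
  R3 -= -2·R1 → [0,0,-1,-4]
  R3 -= 1·R2 → [0,0,0,-2]

L=[[1,0,0,0],[3,1,0,0],[1,-2,1,0],[2,-2,1,1]] U=[[-1,-2,-3,-3],[0,2,-2,3],[0,0,-1,-2],[0,0,0,-2]]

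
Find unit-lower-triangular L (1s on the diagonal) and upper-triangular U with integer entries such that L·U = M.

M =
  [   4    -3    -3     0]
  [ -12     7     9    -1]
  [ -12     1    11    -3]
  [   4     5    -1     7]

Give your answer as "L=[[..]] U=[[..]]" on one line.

  R1 -= -3·R0 → [0,-2,0,-1]
  R2 -= -3·R0 → [0,-8,2,-3]
  R3 -= 1·R0 → [0,8,2,7]
  R2 -= 4·R1 → [0,0,2,1]
  R3 -= -4·R1 → [0,0,2,3]
  R3 -= 1·R2 → [0,0,0,2]

L=[[1,0,0,0],[-3,1,0,0],[-3,4,1,0],[1,-4,1,1]] U=[[4,-3,-3,0],[0,-2,0,-1],[0,0,2,1],[0,0,0,2]]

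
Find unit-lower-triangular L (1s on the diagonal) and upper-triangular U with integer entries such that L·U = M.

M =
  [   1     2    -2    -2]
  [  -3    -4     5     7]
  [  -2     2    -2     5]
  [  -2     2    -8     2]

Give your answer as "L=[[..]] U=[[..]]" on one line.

  row1 -= -3·row0 → [0,2,-1,1]
  row2 -= -2·row0 → [0,6,-6,1]
  row3 -= -2·row0 → [0,6,-12,-2]
  row2 -= 3·row1 → [0,0,-3,-2]
  row3 -= 3·row1 → [0,0,-9,-5]
  row3 -= 3·row2 → [0,0,0,1]

L=[[1,0,0,0],[-3,1,0,0],[-2,3,1,0],[-2,3,3,1]] U=[[1,2,-2,-2],[0,2,-1,1],[0,0,-3,-2],[0,0,0,1]]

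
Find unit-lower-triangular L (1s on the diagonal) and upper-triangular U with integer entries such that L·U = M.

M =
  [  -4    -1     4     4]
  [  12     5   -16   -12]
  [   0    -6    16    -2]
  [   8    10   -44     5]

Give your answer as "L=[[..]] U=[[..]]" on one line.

  row1 -= -3·row0 → [0,2,-4,0]
  row2 -= 0·row0 → [0,-6,16,-2]
  row3 -= -2·row0 → [0,8,-36,13]
  row2 -= -3·row1 → [0,0,4,-2]
  row3 -= 4·row1 → [0,0,-20,13]
  row3 -= -5·row2 → [0,0,0,3]

L=[[1,0,0,0],[-3,1,0,0],[0,-3,1,0],[-2,4,-5,1]] U=[[-4,-1,4,4],[0,2,-4,0],[0,0,4,-2],[0,0,0,3]]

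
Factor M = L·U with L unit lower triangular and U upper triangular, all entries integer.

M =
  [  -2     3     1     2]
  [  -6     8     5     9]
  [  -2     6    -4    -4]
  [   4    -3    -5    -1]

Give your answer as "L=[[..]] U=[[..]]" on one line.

L=[[1,0,0,0],[3,1,0,0],[1,-3,1,0],[-2,-3,3,1]] U=[[-2,3,1,2],[0,-1,2,3],[0,0,1,3],[0,0,0,3]]

  R1 -= 3·R0 → [0,-1,2,3]
  R2 -= 1·R0 → [0,3,-5,-6]
  R3 -= -2·R0 → [0,3,-3,3]
  R2 -= -3·R1 → [0,0,1,3]
  R3 -= -3·R1 → [0,0,3,12]
  R3 -= 3·R2 → [0,0,0,3]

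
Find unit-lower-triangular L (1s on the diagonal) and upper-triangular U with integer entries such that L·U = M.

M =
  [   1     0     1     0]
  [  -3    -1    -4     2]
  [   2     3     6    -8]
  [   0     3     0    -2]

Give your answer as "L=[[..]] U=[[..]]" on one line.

L=[[1,0,0,0],[-3,1,0,0],[2,-3,1,0],[0,-3,-3,1]] U=[[1,0,1,0],[0,-1,-1,2],[0,0,1,-2],[0,0,0,-2]]

  r1 -= -3·r0 → [0,-1,-1,2]
  r2 -= 2·r0 → [0,3,4,-8]
  r3 -= 0·r0 → [0,3,0,-2]
  r2 -= -3·r1 → [0,0,1,-2]
  r3 -= -3·r1 → [0,0,-3,4]
  r3 -= -3·r2 → [0,0,0,-2]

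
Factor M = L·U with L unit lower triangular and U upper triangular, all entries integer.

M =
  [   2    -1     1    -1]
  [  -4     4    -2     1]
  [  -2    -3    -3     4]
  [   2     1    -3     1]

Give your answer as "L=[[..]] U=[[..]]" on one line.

  row1 -= -2·row0 → [0,2,0,-1]
  row2 -= -1·row0 → [0,-4,-2,3]
  row3 -= 1·row0 → [0,2,-4,2]
  row2 -= -2·row1 → [0,0,-2,1]
  row3 -= 1·row1 → [0,0,-4,3]
  row3 -= 2·row2 → [0,0,0,1]

L=[[1,0,0,0],[-2,1,0,0],[-1,-2,1,0],[1,1,2,1]] U=[[2,-1,1,-1],[0,2,0,-1],[0,0,-2,1],[0,0,0,1]]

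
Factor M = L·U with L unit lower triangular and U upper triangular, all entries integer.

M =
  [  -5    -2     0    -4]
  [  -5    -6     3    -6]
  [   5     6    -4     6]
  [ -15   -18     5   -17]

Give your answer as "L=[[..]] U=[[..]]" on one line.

  r1 -= 1·r0 → [0,-4,3,-2]
  r2 -= -1·r0 → [0,4,-4,2]
  r3 -= 3·r0 → [0,-12,5,-5]
  r2 -= -1·r1 → [0,0,-1,0]
  r3 -= 3·r1 → [0,0,-4,1]
  r3 -= 4·r2 → [0,0,0,1]

L=[[1,0,0,0],[1,1,0,0],[-1,-1,1,0],[3,3,4,1]] U=[[-5,-2,0,-4],[0,-4,3,-2],[0,0,-1,0],[0,0,0,1]]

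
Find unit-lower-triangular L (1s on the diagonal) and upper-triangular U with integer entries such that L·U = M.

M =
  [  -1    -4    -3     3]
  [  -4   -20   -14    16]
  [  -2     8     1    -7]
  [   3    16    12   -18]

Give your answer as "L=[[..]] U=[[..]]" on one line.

L=[[1,0,0,0],[4,1,0,0],[2,-4,1,0],[-3,-1,-1,1]] U=[[-1,-4,-3,3],[0,-4,-2,4],[0,0,-1,3],[0,0,0,-2]]

  R1 -= 4·R0 → [0,-4,-2,4]
  R2 -= 2·R0 → [0,16,7,-13]
  R3 -= -3·R0 → [0,4,3,-9]
  R2 -= -4·R1 → [0,0,-1,3]
  R3 -= -1·R1 → [0,0,1,-5]
  R3 -= -1·R2 → [0,0,0,-2]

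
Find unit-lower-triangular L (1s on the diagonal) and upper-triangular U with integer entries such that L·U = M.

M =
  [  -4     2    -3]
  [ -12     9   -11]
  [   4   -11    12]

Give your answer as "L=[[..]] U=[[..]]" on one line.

L=[[1,0,0],[3,1,0],[-1,-3,1]] U=[[-4,2,-3],[0,3,-2],[0,0,3]]

  r1 -= 3·r0 → [0,3,-2]
  r2 -= -1·r0 → [0,-9,9]
  r2 -= -3·r1 → [0,0,3]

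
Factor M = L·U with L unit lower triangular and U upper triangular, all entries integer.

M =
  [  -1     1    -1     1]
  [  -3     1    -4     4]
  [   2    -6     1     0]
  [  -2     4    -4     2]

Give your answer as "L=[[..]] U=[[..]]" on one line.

  r1 -= 3·r0 → [0,-2,-1,1]
  r2 -= -2·r0 → [0,-4,-1,2]
  r3 -= 2·r0 → [0,2,-2,0]
  r2 -= 2·r1 → [0,0,1,0]
  r3 -= -1·r1 → [0,0,-3,1]
  r3 -= -3·r2 → [0,0,0,1]

L=[[1,0,0,0],[3,1,0,0],[-2,2,1,0],[2,-1,-3,1]] U=[[-1,1,-1,1],[0,-2,-1,1],[0,0,1,0],[0,0,0,1]]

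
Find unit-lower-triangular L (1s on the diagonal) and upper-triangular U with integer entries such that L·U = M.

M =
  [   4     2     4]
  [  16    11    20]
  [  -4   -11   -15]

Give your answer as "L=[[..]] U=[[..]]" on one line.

  R1 -= 4·R0 → [0,3,4]
  R2 -= -1·R0 → [0,-9,-11]
  R2 -= -3·R1 → [0,0,1]

L=[[1,0,0],[4,1,0],[-1,-3,1]] U=[[4,2,4],[0,3,4],[0,0,1]]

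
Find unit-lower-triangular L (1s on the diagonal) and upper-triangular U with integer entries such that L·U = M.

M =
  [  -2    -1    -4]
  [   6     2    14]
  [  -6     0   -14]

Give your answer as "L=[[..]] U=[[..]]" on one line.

  r1 -= -3·r0 → [0,-1,2]
  r2 -= 3·r0 → [0,3,-2]
  r2 -= -3·r1 → [0,0,4]

L=[[1,0,0],[-3,1,0],[3,-3,1]] U=[[-2,-1,-4],[0,-1,2],[0,0,4]]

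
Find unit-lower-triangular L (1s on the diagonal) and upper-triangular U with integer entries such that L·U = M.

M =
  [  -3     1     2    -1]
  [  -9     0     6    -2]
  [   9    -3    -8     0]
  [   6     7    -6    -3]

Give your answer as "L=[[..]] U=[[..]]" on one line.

L=[[1,0,0,0],[3,1,0,0],[-3,0,1,0],[-2,-3,1,1]] U=[[-3,1,2,-1],[0,-3,0,1],[0,0,-2,-3],[0,0,0,1]]

  R1 -= 3·R0 → [0,-3,0,1]
  R2 -= -3·R0 → [0,0,-2,-3]
  R3 -= -2·R0 → [0,9,-2,-5]
  R2 -= 0·R1 → [0,0,-2,-3]
  R3 -= -3·R1 → [0,0,-2,-2]
  R3 -= 1·R2 → [0,0,0,1]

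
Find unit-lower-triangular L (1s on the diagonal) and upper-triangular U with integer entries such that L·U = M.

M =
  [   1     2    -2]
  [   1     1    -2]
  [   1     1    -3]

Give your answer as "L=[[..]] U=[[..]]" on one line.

  r1 -= 1·r0 → [0,-1,0]
  r2 -= 1·r0 → [0,-1,-1]
  r2 -= 1·r1 → [0,0,-1]

L=[[1,0,0],[1,1,0],[1,1,1]] U=[[1,2,-2],[0,-1,0],[0,0,-1]]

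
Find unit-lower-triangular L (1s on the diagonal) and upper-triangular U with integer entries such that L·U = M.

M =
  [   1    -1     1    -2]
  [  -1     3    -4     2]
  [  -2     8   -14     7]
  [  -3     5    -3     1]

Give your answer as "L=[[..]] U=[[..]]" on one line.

L=[[1,0,0,0],[-1,1,0,0],[-2,3,1,0],[-3,1,-1,1]] U=[[1,-1,1,-2],[0,2,-3,0],[0,0,-3,3],[0,0,0,-2]]

  row1 -= -1·row0 → [0,2,-3,0]
  row2 -= -2·row0 → [0,6,-12,3]
  row3 -= -3·row0 → [0,2,0,-5]
  row2 -= 3·row1 → [0,0,-3,3]
  row3 -= 1·row1 → [0,0,3,-5]
  row3 -= -1·row2 → [0,0,0,-2]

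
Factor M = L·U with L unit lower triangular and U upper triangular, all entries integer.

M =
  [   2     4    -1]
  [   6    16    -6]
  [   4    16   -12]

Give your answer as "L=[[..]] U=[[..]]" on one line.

  R1 -= 3·R0 → [0,4,-3]
  R2 -= 2·R0 → [0,8,-10]
  R2 -= 2·R1 → [0,0,-4]

L=[[1,0,0],[3,1,0],[2,2,1]] U=[[2,4,-1],[0,4,-3],[0,0,-4]]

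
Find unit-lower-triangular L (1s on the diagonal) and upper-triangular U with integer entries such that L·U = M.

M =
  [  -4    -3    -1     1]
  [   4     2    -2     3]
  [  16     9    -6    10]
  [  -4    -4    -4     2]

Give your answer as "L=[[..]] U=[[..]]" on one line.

  row1 -= -1·row0 → [0,-1,-3,4]
  row2 -= -4·row0 → [0,-3,-10,14]
  row3 -= 1·row0 → [0,-1,-3,1]
  row2 -= 3·row1 → [0,0,-1,2]
  row3 -= 1·row1 → [0,0,0,-3]
  row3 -= 0·row2 → [0,0,0,-3]

L=[[1,0,0,0],[-1,1,0,0],[-4,3,1,0],[1,1,0,1]] U=[[-4,-3,-1,1],[0,-1,-3,4],[0,0,-1,2],[0,0,0,-3]]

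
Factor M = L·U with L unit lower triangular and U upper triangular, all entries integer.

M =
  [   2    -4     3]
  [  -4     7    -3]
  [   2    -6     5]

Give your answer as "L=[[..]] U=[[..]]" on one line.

L=[[1,0,0],[-2,1,0],[1,2,1]] U=[[2,-4,3],[0,-1,3],[0,0,-4]]

  R1 -= -2·R0 → [0,-1,3]
  R2 -= 1·R0 → [0,-2,2]
  R2 -= 2·R1 → [0,0,-4]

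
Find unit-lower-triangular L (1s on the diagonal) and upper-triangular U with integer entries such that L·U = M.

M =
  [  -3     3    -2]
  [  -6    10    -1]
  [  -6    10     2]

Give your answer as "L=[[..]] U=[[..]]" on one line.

L=[[1,0,0],[2,1,0],[2,1,1]] U=[[-3,3,-2],[0,4,3],[0,0,3]]

  r1 -= 2·r0 → [0,4,3]
  r2 -= 2·r0 → [0,4,6]
  r2 -= 1·r1 → [0,0,3]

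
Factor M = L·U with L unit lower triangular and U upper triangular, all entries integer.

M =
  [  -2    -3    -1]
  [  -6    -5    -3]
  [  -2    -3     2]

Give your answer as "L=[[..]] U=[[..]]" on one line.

  R1 -= 3·R0 → [0,4,0]
  R2 -= 1·R0 → [0,0,3]
  R2 -= 0·R1 → [0,0,3]

L=[[1,0,0],[3,1,0],[1,0,1]] U=[[-2,-3,-1],[0,4,0],[0,0,3]]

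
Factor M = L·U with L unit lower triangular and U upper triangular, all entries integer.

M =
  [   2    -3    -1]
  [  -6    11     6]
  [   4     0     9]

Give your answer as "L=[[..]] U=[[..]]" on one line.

L=[[1,0,0],[-3,1,0],[2,3,1]] U=[[2,-3,-1],[0,2,3],[0,0,2]]

  row1 -= -3·row0 → [0,2,3]
  row2 -= 2·row0 → [0,6,11]
  row2 -= 3·row1 → [0,0,2]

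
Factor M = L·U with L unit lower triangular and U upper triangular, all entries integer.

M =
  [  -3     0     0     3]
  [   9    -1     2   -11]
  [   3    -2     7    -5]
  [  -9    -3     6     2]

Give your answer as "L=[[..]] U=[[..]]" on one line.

L=[[1,0,0,0],[-3,1,0,0],[-1,2,1,0],[3,3,0,1]] U=[[-3,0,0,3],[0,-1,2,-2],[0,0,3,2],[0,0,0,-1]]

  R1 -= -3·R0 → [0,-1,2,-2]
  R2 -= -1·R0 → [0,-2,7,-2]
  R3 -= 3·R0 → [0,-3,6,-7]
  R2 -= 2·R1 → [0,0,3,2]
  R3 -= 3·R1 → [0,0,0,-1]
  R3 -= 0·R2 → [0,0,0,-1]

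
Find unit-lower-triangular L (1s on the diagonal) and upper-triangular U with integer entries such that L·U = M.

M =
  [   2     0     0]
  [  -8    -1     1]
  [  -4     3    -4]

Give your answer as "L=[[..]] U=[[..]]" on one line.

L=[[1,0,0],[-4,1,0],[-2,-3,1]] U=[[2,0,0],[0,-1,1],[0,0,-1]]

  r1 -= -4·r0 → [0,-1,1]
  r2 -= -2·r0 → [0,3,-4]
  r2 -= -3·r1 → [0,0,-1]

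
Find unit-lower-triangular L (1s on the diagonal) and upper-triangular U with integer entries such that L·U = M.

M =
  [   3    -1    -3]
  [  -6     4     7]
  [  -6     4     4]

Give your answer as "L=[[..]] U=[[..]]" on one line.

L=[[1,0,0],[-2,1,0],[-2,1,1]] U=[[3,-1,-3],[0,2,1],[0,0,-3]]

  r1 -= -2·r0 → [0,2,1]
  r2 -= -2·r0 → [0,2,-2]
  r2 -= 1·r1 → [0,0,-3]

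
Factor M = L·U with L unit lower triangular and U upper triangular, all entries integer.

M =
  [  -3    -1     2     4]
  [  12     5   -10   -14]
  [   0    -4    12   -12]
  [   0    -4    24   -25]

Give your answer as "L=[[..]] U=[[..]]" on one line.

  row1 -= -4·row0 → [0,1,-2,2]
  row2 -= 0·row0 → [0,-4,12,-12]
  row3 -= 0·row0 → [0,-4,24,-25]
  row2 -= -4·row1 → [0,0,4,-4]
  row3 -= -4·row1 → [0,0,16,-17]
  row3 -= 4·row2 → [0,0,0,-1]

L=[[1,0,0,0],[-4,1,0,0],[0,-4,1,0],[0,-4,4,1]] U=[[-3,-1,2,4],[0,1,-2,2],[0,0,4,-4],[0,0,0,-1]]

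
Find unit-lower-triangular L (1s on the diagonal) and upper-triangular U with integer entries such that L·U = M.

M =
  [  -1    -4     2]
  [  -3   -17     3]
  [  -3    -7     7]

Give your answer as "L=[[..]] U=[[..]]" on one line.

  R1 -= 3·R0 → [0,-5,-3]
  R2 -= 3·R0 → [0,5,1]
  R2 -= -1·R1 → [0,0,-2]

L=[[1,0,0],[3,1,0],[3,-1,1]] U=[[-1,-4,2],[0,-5,-3],[0,0,-2]]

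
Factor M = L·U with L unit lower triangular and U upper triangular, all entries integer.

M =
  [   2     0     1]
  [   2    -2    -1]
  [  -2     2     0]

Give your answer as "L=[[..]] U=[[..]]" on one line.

L=[[1,0,0],[1,1,0],[-1,-1,1]] U=[[2,0,1],[0,-2,-2],[0,0,-1]]

  r1 -= 1·r0 → [0,-2,-2]
  r2 -= -1·r0 → [0,2,1]
  r2 -= -1·r1 → [0,0,-1]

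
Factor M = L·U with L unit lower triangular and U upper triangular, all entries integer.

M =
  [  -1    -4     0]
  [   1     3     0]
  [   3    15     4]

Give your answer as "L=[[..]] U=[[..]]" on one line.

  row1 -= -1·row0 → [0,-1,0]
  row2 -= -3·row0 → [0,3,4]
  row2 -= -3·row1 → [0,0,4]

L=[[1,0,0],[-1,1,0],[-3,-3,1]] U=[[-1,-4,0],[0,-1,0],[0,0,4]]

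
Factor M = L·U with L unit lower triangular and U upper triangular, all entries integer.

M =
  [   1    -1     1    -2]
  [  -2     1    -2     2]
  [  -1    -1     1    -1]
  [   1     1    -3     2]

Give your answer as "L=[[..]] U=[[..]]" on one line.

L=[[1,0,0,0],[-2,1,0,0],[-1,2,1,0],[1,-2,-2,1]] U=[[1,-1,1,-2],[0,-1,0,-2],[0,0,2,1],[0,0,0,2]]

  r1 -= -2·r0 → [0,-1,0,-2]
  r2 -= -1·r0 → [0,-2,2,-3]
  r3 -= 1·r0 → [0,2,-4,4]
  r2 -= 2·r1 → [0,0,2,1]
  r3 -= -2·r1 → [0,0,-4,0]
  r3 -= -2·r2 → [0,0,0,2]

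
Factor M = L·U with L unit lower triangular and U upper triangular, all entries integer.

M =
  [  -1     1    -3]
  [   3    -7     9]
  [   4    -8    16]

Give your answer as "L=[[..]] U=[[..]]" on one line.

L=[[1,0,0],[-3,1,0],[-4,1,1]] U=[[-1,1,-3],[0,-4,0],[0,0,4]]

  R1 -= -3·R0 → [0,-4,0]
  R2 -= -4·R0 → [0,-4,4]
  R2 -= 1·R1 → [0,0,4]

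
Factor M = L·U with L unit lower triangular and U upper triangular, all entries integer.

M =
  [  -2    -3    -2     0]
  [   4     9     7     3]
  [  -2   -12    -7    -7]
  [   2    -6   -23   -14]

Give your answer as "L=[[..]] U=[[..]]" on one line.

  row1 -= -2·row0 → [0,3,3,3]
  row2 -= 1·row0 → [0,-9,-5,-7]
  row3 -= -1·row0 → [0,-9,-25,-14]
  row2 -= -3·row1 → [0,0,4,2]
  row3 -= -3·row1 → [0,0,-16,-5]
  row3 -= -4·row2 → [0,0,0,3]

L=[[1,0,0,0],[-2,1,0,0],[1,-3,1,0],[-1,-3,-4,1]] U=[[-2,-3,-2,0],[0,3,3,3],[0,0,4,2],[0,0,0,3]]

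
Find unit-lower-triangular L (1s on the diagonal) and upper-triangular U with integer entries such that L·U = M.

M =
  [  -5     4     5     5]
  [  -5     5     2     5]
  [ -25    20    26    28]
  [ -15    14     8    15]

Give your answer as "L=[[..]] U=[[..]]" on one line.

  R1 -= 1·R0 → [0,1,-3,0]
  R2 -= 5·R0 → [0,0,1,3]
  R3 -= 3·R0 → [0,2,-7,0]
  R2 -= 0·R1 → [0,0,1,3]
  R3 -= 2·R1 → [0,0,-1,0]
  R3 -= -1·R2 → [0,0,0,3]

L=[[1,0,0,0],[1,1,0,0],[5,0,1,0],[3,2,-1,1]] U=[[-5,4,5,5],[0,1,-3,0],[0,0,1,3],[0,0,0,3]]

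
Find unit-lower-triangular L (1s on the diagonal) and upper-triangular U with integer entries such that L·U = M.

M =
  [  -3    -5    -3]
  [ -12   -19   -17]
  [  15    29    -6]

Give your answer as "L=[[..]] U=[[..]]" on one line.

L=[[1,0,0],[4,1,0],[-5,4,1]] U=[[-3,-5,-3],[0,1,-5],[0,0,-1]]

  r1 -= 4·r0 → [0,1,-5]
  r2 -= -5·r0 → [0,4,-21]
  r2 -= 4·r1 → [0,0,-1]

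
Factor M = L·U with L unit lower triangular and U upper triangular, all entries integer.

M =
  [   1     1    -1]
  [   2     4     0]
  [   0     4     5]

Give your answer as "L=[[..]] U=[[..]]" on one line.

  row1 -= 2·row0 → [0,2,2]
  row2 -= 0·row0 → [0,4,5]
  row2 -= 2·row1 → [0,0,1]

L=[[1,0,0],[2,1,0],[0,2,1]] U=[[1,1,-1],[0,2,2],[0,0,1]]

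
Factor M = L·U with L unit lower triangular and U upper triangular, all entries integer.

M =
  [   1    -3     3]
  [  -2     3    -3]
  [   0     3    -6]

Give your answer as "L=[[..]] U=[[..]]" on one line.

  R1 -= -2·R0 → [0,-3,3]
  R2 -= 0·R0 → [0,3,-6]
  R2 -= -1·R1 → [0,0,-3]

L=[[1,0,0],[-2,1,0],[0,-1,1]] U=[[1,-3,3],[0,-3,3],[0,0,-3]]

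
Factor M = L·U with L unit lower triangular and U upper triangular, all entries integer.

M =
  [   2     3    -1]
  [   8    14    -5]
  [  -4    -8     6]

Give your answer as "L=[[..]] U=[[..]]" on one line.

L=[[1,0,0],[4,1,0],[-2,-1,1]] U=[[2,3,-1],[0,2,-1],[0,0,3]]

  r1 -= 4·r0 → [0,2,-1]
  r2 -= -2·r0 → [0,-2,4]
  r2 -= -1·r1 → [0,0,3]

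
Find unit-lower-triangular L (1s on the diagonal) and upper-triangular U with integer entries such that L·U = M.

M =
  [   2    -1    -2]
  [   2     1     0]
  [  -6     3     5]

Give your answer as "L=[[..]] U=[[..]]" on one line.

L=[[1,0,0],[1,1,0],[-3,0,1]] U=[[2,-1,-2],[0,2,2],[0,0,-1]]

  r1 -= 1·r0 → [0,2,2]
  r2 -= -3·r0 → [0,0,-1]
  r2 -= 0·r1 → [0,0,-1]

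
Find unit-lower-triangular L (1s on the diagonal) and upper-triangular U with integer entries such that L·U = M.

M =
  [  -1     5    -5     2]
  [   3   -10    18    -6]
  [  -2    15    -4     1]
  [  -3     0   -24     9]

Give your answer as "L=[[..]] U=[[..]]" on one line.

L=[[1,0,0,0],[-3,1,0,0],[2,1,1,0],[3,-3,0,1]] U=[[-1,5,-5,2],[0,5,3,0],[0,0,3,-3],[0,0,0,3]]

  r1 -= -3·r0 → [0,5,3,0]
  r2 -= 2·r0 → [0,5,6,-3]
  r3 -= 3·r0 → [0,-15,-9,3]
  r2 -= 1·r1 → [0,0,3,-3]
  r3 -= -3·r1 → [0,0,0,3]
  r3 -= 0·r2 → [0,0,0,3]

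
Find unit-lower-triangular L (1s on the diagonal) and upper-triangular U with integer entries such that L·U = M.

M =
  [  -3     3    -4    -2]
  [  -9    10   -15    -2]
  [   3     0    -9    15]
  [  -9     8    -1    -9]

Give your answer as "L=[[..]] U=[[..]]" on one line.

  R1 -= 3·R0 → [0,1,-3,4]
  R2 -= -1·R0 → [0,3,-13,13]
  R3 -= 3·R0 → [0,-1,11,-3]
  R2 -= 3·R1 → [0,0,-4,1]
  R3 -= -1·R1 → [0,0,8,1]
  R3 -= -2·R2 → [0,0,0,3]

L=[[1,0,0,0],[3,1,0,0],[-1,3,1,0],[3,-1,-2,1]] U=[[-3,3,-4,-2],[0,1,-3,4],[0,0,-4,1],[0,0,0,3]]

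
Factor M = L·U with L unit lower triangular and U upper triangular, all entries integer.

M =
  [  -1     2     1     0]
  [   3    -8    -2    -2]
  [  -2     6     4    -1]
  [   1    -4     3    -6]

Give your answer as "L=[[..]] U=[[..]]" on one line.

  row1 -= -3·row0 → [0,-2,1,-2]
  row2 -= 2·row0 → [0,2,2,-1]
  row3 -= -1·row0 → [0,-2,4,-6]
  row2 -= -1·row1 → [0,0,3,-3]
  row3 -= 1·row1 → [0,0,3,-4]
  row3 -= 1·row2 → [0,0,0,-1]

L=[[1,0,0,0],[-3,1,0,0],[2,-1,1,0],[-1,1,1,1]] U=[[-1,2,1,0],[0,-2,1,-2],[0,0,3,-3],[0,0,0,-1]]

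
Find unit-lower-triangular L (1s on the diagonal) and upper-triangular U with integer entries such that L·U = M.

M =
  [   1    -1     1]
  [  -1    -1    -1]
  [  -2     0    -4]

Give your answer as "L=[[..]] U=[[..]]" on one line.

L=[[1,0,0],[-1,1,0],[-2,1,1]] U=[[1,-1,1],[0,-2,0],[0,0,-2]]

  R1 -= -1·R0 → [0,-2,0]
  R2 -= -2·R0 → [0,-2,-2]
  R2 -= 1·R1 → [0,0,-2]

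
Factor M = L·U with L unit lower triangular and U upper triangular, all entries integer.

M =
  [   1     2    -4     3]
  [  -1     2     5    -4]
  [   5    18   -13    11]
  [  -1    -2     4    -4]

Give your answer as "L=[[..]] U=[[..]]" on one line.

L=[[1,0,0,0],[-1,1,0,0],[5,2,1,0],[-1,0,0,1]] U=[[1,2,-4,3],[0,4,1,-1],[0,0,5,-2],[0,0,0,-1]]

  R1 -= -1·R0 → [0,4,1,-1]
  R2 -= 5·R0 → [0,8,7,-4]
  R3 -= -1·R0 → [0,0,0,-1]
  R2 -= 2·R1 → [0,0,5,-2]
  R3 -= 0·R1 → [0,0,0,-1]
  R3 -= 0·R2 → [0,0,0,-1]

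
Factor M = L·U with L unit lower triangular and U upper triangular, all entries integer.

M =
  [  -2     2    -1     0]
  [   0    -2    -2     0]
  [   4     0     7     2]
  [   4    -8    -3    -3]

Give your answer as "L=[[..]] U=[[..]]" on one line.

  row1 -= 0·row0 → [0,-2,-2,0]
  row2 -= -2·row0 → [0,4,5,2]
  row3 -= -2·row0 → [0,-4,-5,-3]
  row2 -= -2·row1 → [0,0,1,2]
  row3 -= 2·row1 → [0,0,-1,-3]
  row3 -= -1·row2 → [0,0,0,-1]

L=[[1,0,0,0],[0,1,0,0],[-2,-2,1,0],[-2,2,-1,1]] U=[[-2,2,-1,0],[0,-2,-2,0],[0,0,1,2],[0,0,0,-1]]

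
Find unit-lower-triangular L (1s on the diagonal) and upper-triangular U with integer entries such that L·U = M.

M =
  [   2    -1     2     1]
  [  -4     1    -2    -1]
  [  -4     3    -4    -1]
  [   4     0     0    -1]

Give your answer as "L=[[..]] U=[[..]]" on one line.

  r1 -= -2·r0 → [0,-1,2,1]
  r2 -= -2·r0 → [0,1,0,1]
  r3 -= 2·r0 → [0,2,-4,-3]
  r2 -= -1·r1 → [0,0,2,2]
  r3 -= -2·r1 → [0,0,0,-1]
  r3 -= 0·r2 → [0,0,0,-1]

L=[[1,0,0,0],[-2,1,0,0],[-2,-1,1,0],[2,-2,0,1]] U=[[2,-1,2,1],[0,-1,2,1],[0,0,2,2],[0,0,0,-1]]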